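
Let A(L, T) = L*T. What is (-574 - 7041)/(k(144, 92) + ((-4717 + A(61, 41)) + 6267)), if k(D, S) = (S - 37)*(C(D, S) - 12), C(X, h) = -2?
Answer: -7615/3281 ≈ -2.3209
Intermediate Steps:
k(D, S) = 518 - 14*S (k(D, S) = (S - 37)*(-2 - 12) = (-37 + S)*(-14) = 518 - 14*S)
(-574 - 7041)/(k(144, 92) + ((-4717 + A(61, 41)) + 6267)) = (-574 - 7041)/((518 - 14*92) + ((-4717 + 61*41) + 6267)) = -7615/((518 - 1288) + ((-4717 + 2501) + 6267)) = -7615/(-770 + (-2216 + 6267)) = -7615/(-770 + 4051) = -7615/3281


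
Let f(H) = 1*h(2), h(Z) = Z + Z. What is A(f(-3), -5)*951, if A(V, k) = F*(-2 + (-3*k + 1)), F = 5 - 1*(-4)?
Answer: 119826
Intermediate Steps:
h(Z) = 2*Z
F = 9 (F = 5 + 4 = 9)
f(H) = 4 (f(H) = 1*(2*2) = 1*4 = 4)
A(V, k) = -9 - 27*k (A(V, k) = 9*(-2 + (-3*k + 1)) = 9*(-2 + (1 - 3*k)) = 9*(-1 - 3*k) = -9 - 27*k)
A(f(-3), -5)*951 = (-9 - 27*(-5))*951 = (-9 + 135)*951 = 126*951 = 119826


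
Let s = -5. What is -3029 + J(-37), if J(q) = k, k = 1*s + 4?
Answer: -3030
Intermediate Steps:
k = -1 (k = 1*(-5) + 4 = -5 + 4 = -1)
J(q) = -1
-3029 + J(-37) = -3029 - 1 = -3030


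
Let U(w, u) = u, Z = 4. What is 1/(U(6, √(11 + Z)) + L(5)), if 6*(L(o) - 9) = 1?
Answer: 66/497 - 36*√15/2485 ≈ 0.076689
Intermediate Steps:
L(o) = 55/6 (L(o) = 9 + (⅙)*1 = 9 + ⅙ = 55/6)
1/(U(6, √(11 + Z)) + L(5)) = 1/(√(11 + 4) + 55/6) = 1/(√15 + 55/6) = 1/(55/6 + √15)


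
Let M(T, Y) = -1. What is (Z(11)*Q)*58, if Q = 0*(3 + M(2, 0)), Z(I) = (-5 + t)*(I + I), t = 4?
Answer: 0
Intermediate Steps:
Z(I) = -2*I (Z(I) = (-5 + 4)*(I + I) = -2*I)
Q = 0 (Q = 0*(3 - 1) = 0*2 = 0)
(Z(11)*Q)*58 = (-2*11*0)*58 = -22*0*58 = 0*58 = 0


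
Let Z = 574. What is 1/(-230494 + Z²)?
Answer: 1/98982 ≈ 1.0103e-5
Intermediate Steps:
1/(-230494 + Z²) = 1/(-230494 + 574²) = 1/(-230494 + 329476) = 1/98982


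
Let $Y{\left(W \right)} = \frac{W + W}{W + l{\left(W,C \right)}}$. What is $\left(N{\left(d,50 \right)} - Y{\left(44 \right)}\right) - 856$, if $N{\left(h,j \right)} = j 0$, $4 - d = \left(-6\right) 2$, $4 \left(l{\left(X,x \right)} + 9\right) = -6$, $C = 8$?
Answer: $- \frac{57528}{67} \approx -858.63$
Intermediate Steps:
$l{\left(X,x \right)} = - \frac{21}{2}$ ($l{\left(X,x \right)} = -9 + \frac{1}{4} \left(-6\right) = -9 - \frac{3}{2} = - \frac{21}{2}$)
$d = 16$ ($d = 4 - \left(-6\right) 2 = 4 - -12 = 4 + 12 = 16$)
$N{\left(h,j \right)} = 0$
$Y{\left(W \right)} = \frac{2 W}{- \frac{21}{2} + W}$ ($Y{\left(W \right)} = \frac{W + W}{W - \frac{21}{2}} = \frac{2 W}{- \frac{21}{2} + W}$)
$\left(N{\left(d,50 \right)} - Y{\left(44 \right)}\right) - 856 = \left(0 - 4 \cdot 44 \frac{1}{-21 + 2 \cdot 44}\right) - 856 = \left(0 - 4 \cdot 44 \frac{1}{-21 + 88}\right) - 856 = \left(0 - 4 \cdot 44 \cdot \frac{1}{67}\right) - 856 = \left(0 - \frac{176}{67}\right) - 856 = - \frac{176}{67} - 856 = - \frac{57528}{67}$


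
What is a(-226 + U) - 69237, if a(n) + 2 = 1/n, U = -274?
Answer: -34619501/500 ≈ -69239.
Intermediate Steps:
a(n) = -2 + 1/n
a(-226 + U) - 69237 = (-2 + 1/(-226 - 274)) - 69237 = (-2 + 1/(-500)) - 69237 = (-2 - 1/500) - 69237 = -1001/500 - 69237 = -34619501/500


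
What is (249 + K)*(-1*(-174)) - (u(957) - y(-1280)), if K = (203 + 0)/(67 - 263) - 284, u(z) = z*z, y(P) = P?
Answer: -12927589/14 ≈ -9.2340e+5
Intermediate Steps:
u(z) = z²
K = -7981/28 (K = 203/(-196) - 284 = 203*(-1/196) - 284 = -29/28 - 284 = -7981/28 ≈ -285.04)
(249 + K)*(-1*(-174)) - (u(957) - y(-1280)) = (249 - 7981/28)*(-1*(-174)) - (957² - 1*(-1280)) = -1009/28*174 - (915849 + 1280) = -87783/14 - 1*917129 = -87783/14 - 917129 = -12927589/14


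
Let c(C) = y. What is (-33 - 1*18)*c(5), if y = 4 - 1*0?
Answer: -204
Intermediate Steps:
y = 4 (y = 4 + 0 = 4)
c(C) = 4
(-33 - 1*18)*c(5) = (-33 - 1*18)*4 = (-33 - 18)*4 = -51*4 = -204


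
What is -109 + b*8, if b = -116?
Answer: -1037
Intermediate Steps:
-109 + b*8 = -109 - 116*8 = -109 - 928 = -1037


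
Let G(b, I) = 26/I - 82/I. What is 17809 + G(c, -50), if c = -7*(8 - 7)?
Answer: 445253/25 ≈ 17810.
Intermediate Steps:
c = -7 (c = -7*1 = -7)
G(b, I) = -56/I
17809 + G(c, -50) = 17809 - 56/(-50) = 17809 - 56*(-1/50) = 17809 + 28/25 = 445253/25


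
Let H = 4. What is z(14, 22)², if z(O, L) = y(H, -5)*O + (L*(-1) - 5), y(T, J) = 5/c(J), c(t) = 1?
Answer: 1849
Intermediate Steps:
y(T, J) = 5 (y(T, J) = 5/1 = 5*1 = 5)
z(O, L) = -5 - L + 5*O (z(O, L) = 5*O + (L*(-1) - 5) = 5*O + (-L - 5) = 5*O + (-5 - L) = -5 - L + 5*O)
z(14, 22)² = (-5 - 1*22 + 5*14)² = (-5 - 22 + 70)² = 43² = 1849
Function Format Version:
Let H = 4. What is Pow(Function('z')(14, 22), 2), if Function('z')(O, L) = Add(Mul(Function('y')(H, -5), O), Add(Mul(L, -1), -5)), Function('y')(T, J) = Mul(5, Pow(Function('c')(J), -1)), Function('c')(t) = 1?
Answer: 1849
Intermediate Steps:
Function('y')(T, J) = 5 (Function('y')(T, J) = Mul(5, Pow(1, -1)) = Mul(5, 1) = 5)
Function('z')(O, L) = Add(-5, Mul(-1, L), Mul(5, O)) (Function('z')(O, L) = Add(Mul(5, O), Add(Mul(L, -1), -5)) = Add(Mul(5, O), Add(Mul(-1, L), -5)) = Add(Mul(5, O), Add(-5, Mul(-1, L))) = Add(-5, Mul(-1, L), Mul(5, O)))
Pow(Function('z')(14, 22), 2) = Pow(Add(-5, Mul(-1, 22), Mul(5, 14)), 2) = Pow(Add(-5, -22, 70), 2) = Pow(43, 2) = 1849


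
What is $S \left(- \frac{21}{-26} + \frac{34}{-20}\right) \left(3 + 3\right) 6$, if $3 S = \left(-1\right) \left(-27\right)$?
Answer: $- \frac{18792}{65} \approx -289.11$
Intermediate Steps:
$S = 9$ ($S = \frac{\left(-1\right) \left(-27\right)}{3} = \frac{1}{3} \cdot 27 = 9$)
$S \left(- \frac{21}{-26} + \frac{34}{-20}\right) \left(3 + 3\right) 6 = 9 \left(- \frac{21}{-26} + \frac{34}{-20}\right) \left(3 + 3\right) 6 = 9 \left(\left(-21\right) \left(- \frac{1}{26}\right) + 34 \left(- \frac{1}{20}\right)\right) 6 \cdot 6 = 9 \left(\frac{21}{26} - \frac{17}{10}\right) 36 = 9 \left(- \frac{58}{65}\right) 36 = \left(- \frac{522}{65}\right) 36 = - \frac{18792}{65}$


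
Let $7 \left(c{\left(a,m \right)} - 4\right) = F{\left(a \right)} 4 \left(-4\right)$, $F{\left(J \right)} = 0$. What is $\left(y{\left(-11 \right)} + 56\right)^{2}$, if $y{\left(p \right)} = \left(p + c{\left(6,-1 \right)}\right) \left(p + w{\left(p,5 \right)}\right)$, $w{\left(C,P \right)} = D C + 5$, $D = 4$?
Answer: $164836$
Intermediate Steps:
$w{\left(C,P \right)} = 5 + 4 C$ ($w{\left(C,P \right)} = 4 C + 5 = 5 + 4 C$)
$c{\left(a,m \right)} = 4$ ($c{\left(a,m \right)} = 4 + \frac{0 \cdot 4 \left(-4\right)}{7} = 4 + \frac{0 \left(-4\right)}{7} = 4 + \frac{1}{7} \cdot 0 = 4 + 0 = 4$)
$y{\left(p \right)} = \left(4 + p\right) \left(5 + 5 p\right)$ ($y{\left(p \right)} = \left(p + 4\right) \left(p + \left(5 + 4 p\right)\right) = \left(4 + p\right) \left(5 + 5 p\right)$)
$\left(y{\left(-11 \right)} + 56\right)^{2} = \left(\left(20 + 5 \left(-11\right)^{2} + 25 \left(-11\right)\right) + 56\right)^{2} = \left(\left(20 + 5 \cdot 121 - 275\right) + 56\right)^{2} = \left(\left(20 + 605 - 275\right) + 56\right)^{2} = \left(350 + 56\right)^{2} = 406^{2} = 164836$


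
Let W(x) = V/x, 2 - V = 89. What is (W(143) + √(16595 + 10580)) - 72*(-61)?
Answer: 627969/143 + 5*√1087 ≈ 4556.2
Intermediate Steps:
V = -87 (V = 2 - 1*89 = 2 - 89 = -87)
W(x) = -87/x
(W(143) + √(16595 + 10580)) - 72*(-61) = (-87/143 + √(16595 + 10580)) - 72*(-61) = (-87*1/143 + √27175) + 4392 = (-87/143 + 5*√1087) + 4392 = 627969/143 + 5*√1087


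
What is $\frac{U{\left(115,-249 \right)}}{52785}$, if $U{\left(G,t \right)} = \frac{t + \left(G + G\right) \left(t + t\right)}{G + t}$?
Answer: $\frac{38263}{2357730} \approx 0.016229$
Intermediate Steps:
$U{\left(G,t \right)} = \frac{t + 4 G t}{G + t}$ ($U{\left(G,t \right)} = \frac{t + 2 G 2 t}{G + t} = \frac{t + 4 G t}{G + t}$)
$\frac{U{\left(115,-249 \right)}}{52785} = \frac{\left(-249\right) \frac{1}{115 - 249} \left(1 + 4 \cdot 115\right)}{52785} = - \frac{249 \left(1 + 460\right)}{-134} \cdot \frac{1}{52785} = \left(-249\right) \left(- \frac{1}{134}\right) 461 \cdot \frac{1}{52785} = \frac{114789}{134} \cdot \frac{1}{52785} = \frac{38263}{2357730}$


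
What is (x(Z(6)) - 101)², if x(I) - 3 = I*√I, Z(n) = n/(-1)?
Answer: 9388 + 1176*I*√6 ≈ 9388.0 + 2880.6*I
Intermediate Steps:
Z(n) = -n (Z(n) = n*(-1) = -n)
x(I) = 3 + I^(3/2) (x(I) = 3 + I*√I = 3 + I^(3/2))
(x(Z(6)) - 101)² = ((3 + (-1*6)^(3/2)) - 101)² = ((3 + (-6)^(3/2)) - 101)² = ((3 - 6*I*√6) - 101)² = (-98 - 6*I*√6)²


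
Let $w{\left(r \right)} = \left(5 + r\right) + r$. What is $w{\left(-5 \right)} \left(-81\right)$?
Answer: $405$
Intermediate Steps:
$w{\left(r \right)} = 5 + 2 r$
$w{\left(-5 \right)} \left(-81\right) = \left(5 + 2 \left(-5\right)\right) \left(-81\right) = \left(5 - 10\right) \left(-81\right) = \left(-5\right) \left(-81\right) = 405$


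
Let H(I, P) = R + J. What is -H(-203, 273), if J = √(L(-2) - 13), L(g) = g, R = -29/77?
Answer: 29/77 - I*√15 ≈ 0.37662 - 3.873*I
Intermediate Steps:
R = -29/77 (R = -29*1/77 = -29/77 ≈ -0.37662)
J = I*√15 (J = √(-2 - 13) = √(-15) = I*√15 ≈ 3.873*I)
H(I, P) = -29/77 + I*√15
-H(-203, 273) = -(-29/77 + I*√15) = 29/77 - I*√15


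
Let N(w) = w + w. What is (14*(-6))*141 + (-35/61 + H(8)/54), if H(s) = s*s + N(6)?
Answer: -19505695/1647 ≈ -11843.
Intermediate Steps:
N(w) = 2*w
H(s) = 12 + s² (H(s) = s*s + 2*6 = s² + 12 = 12 + s²)
(14*(-6))*141 + (-35/61 + H(8)/54) = (14*(-6))*141 + (-35/61 + (12 + 8²)/54) = -84*141 + (-35*1/61 + (12 + 64)*(1/54)) = -11844 + (-35/61 + 76*(1/54)) = -11844 + (-35/61 + 38/27) = -11844 + 1373/1647 = -19505695/1647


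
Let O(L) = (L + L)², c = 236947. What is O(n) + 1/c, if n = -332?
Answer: 104468984513/236947 ≈ 4.4090e+5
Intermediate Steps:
O(L) = 4*L² (O(L) = (2*L)² = 4*L²)
O(n) + 1/c = 4*(-332)² + 1/236947 = 4*110224 + 1/236947 = 440896 + 1/236947 = 104468984513/236947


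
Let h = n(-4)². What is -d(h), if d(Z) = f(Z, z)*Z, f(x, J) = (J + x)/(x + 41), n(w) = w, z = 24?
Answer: -640/57 ≈ -11.228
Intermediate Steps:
h = 16 (h = (-4)² = 16)
f(x, J) = (J + x)/(41 + x)
d(Z) = Z*(24 + Z)/(41 + Z) (d(Z) = ((24 + Z)/(41 + Z))*Z = Z*(24 + Z)/(41 + Z))
-d(h) = -16*(24 + 16)/(41 + 16) = -16*40/57 = -1*640/57 = -640/57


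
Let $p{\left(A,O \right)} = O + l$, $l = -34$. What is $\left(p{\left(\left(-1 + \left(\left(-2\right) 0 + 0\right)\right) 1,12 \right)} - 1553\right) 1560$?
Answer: $-2457000$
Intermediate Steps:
$p{\left(A,O \right)} = -34 + O$ ($p{\left(A,O \right)} = O - 34 = -34 + O$)
$\left(p{\left(\left(-1 + \left(\left(-2\right) 0 + 0\right)\right) 1,12 \right)} - 1553\right) 1560 = \left(\left(-34 + 12\right) - 1553\right) 1560 = \left(-22 - 1553\right) 1560 = \left(-1575\right) 1560 = -2457000$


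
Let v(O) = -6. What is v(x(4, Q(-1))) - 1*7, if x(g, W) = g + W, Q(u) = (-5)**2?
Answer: -13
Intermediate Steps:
Q(u) = 25
x(g, W) = W + g
v(x(4, Q(-1))) - 1*7 = -6 - 1*7 = -6 - 7 = -13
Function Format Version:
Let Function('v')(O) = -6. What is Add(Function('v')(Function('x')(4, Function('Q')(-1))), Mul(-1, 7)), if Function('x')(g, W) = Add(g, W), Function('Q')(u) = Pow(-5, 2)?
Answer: -13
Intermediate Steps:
Function('Q')(u) = 25
Function('x')(g, W) = Add(W, g)
Add(Function('v')(Function('x')(4, Function('Q')(-1))), Mul(-1, 7)) = Add(-6, Mul(-1, 7)) = Add(-6, -7) = -13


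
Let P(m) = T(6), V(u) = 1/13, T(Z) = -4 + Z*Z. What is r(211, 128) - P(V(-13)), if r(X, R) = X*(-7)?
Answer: -1509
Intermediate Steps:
T(Z) = -4 + Z²
r(X, R) = -7*X
V(u) = 1/13
P(m) = 32 (P(m) = -4 + 6² = -4 + 36 = 32)
r(211, 128) - P(V(-13)) = -7*211 - 1*32 = -1477 - 32 = -1509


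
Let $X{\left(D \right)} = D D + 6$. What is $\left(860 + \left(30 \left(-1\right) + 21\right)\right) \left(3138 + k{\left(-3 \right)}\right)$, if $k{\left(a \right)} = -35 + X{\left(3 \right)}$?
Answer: $2653418$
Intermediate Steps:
$X{\left(D \right)} = 6 + D^{2}$ ($X{\left(D \right)} = D^{2} + 6 = 6 + D^{2}$)
$k{\left(a \right)} = -20$ ($k{\left(a \right)} = -35 + \left(6 + 3^{2}\right) = -35 + \left(6 + 9\right) = -35 + 15 = -20$)
$\left(860 + \left(30 \left(-1\right) + 21\right)\right) \left(3138 + k{\left(-3 \right)}\right) = \left(860 + \left(30 \left(-1\right) + 21\right)\right) \left(3138 - 20\right) = \left(860 + \left(-30 + 21\right)\right) 3118 = \left(860 - 9\right) 3118 = 851 \cdot 3118 = 2653418$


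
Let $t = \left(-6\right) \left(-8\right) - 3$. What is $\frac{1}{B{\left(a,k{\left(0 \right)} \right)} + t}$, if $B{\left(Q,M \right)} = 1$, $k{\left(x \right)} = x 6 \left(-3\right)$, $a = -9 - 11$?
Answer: $\frac{1}{46} \approx 0.021739$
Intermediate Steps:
$a = -20$ ($a = -9 - 11 = -20$)
$k{\left(x \right)} = - 18 x$ ($k{\left(x \right)} = 6 x \left(-3\right) = - 18 x$)
$t = 45$ ($t = 48 - 3 = 45$)
$\frac{1}{B{\left(a,k{\left(0 \right)} \right)} + t} = \frac{1}{1 + 45} = \frac{1}{46}$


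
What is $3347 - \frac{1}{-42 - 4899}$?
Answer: $\frac{16537528}{4941} \approx 3347.0$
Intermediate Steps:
$3347 - \frac{1}{-42 - 4899} = 3347 - \frac{1}{-4941} = 3347 - - \frac{1}{4941} = 3347 + \frac{1}{4941} = \frac{16537528}{4941}$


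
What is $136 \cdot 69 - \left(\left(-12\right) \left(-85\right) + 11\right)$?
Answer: $8353$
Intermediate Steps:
$136 \cdot 69 - \left(\left(-12\right) \left(-85\right) + 11\right) = 9384 - \left(1020 + 11\right) = 9384 - 1031 = 8353$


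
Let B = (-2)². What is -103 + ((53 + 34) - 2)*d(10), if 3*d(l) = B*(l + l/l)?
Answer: 3431/3 ≈ 1143.7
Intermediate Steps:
B = 4
d(l) = 4/3 + 4*l/3 (d(l) = (4*(l + l/l))/3 = (4*(l + 1))/3 = (4*(1 + l))/3 = (4 + 4*l)/3 = 4/3 + 4*l/3)
-103 + ((53 + 34) - 2)*d(10) = -103 + ((53 + 34) - 2)*(4/3 + (4/3)*10) = -103 + (87 - 2)*(4/3 + 40/3) = -103 + 85*(44/3) = -103 + 3740/3 = 3431/3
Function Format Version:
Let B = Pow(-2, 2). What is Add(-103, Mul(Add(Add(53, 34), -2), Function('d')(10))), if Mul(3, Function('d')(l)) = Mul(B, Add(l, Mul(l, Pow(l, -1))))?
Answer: Rational(3431, 3) ≈ 1143.7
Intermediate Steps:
B = 4
Function('d')(l) = Add(Rational(4, 3), Mul(Rational(4, 3), l)) (Function('d')(l) = Mul(Rational(1, 3), Mul(4, Add(l, Mul(l, Pow(l, -1))))) = Mul(Rational(1, 3), Mul(4, Add(l, 1))) = Mul(Rational(1, 3), Mul(4, Add(1, l))) = Mul(Rational(1, 3), Add(4, Mul(4, l))) = Add(Rational(4, 3), Mul(Rational(4, 3), l)))
Add(-103, Mul(Add(Add(53, 34), -2), Function('d')(10))) = Add(-103, Mul(Add(Add(53, 34), -2), Add(Rational(4, 3), Mul(Rational(4, 3), 10)))) = Add(-103, Mul(Add(87, -2), Add(Rational(4, 3), Rational(40, 3)))) = Add(-103, Mul(85, Rational(44, 3))) = Add(-103, Rational(3740, 3)) = Rational(3431, 3)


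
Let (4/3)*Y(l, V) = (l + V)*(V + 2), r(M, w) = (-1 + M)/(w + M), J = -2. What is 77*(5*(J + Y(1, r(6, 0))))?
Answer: 35035/48 ≈ 729.90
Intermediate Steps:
r(M, w) = (-1 + M)/(M + w)
Y(l, V) = 3*(2 + V)*(V + l)/4 (Y(l, V) = 3*((l + V)*(V + 2))/4 = 3*((V + l)*(2 + V))/4 = 3*((2 + V)*(V + l))/4 = 3*(2 + V)*(V + l)/4)
77*(5*(J + Y(1, r(6, 0)))) = 77*(5*(-2 + (3*((-1 + 6)/(6 + 0))/2 + (3/2)*1 + 3*((-1 + 6)/(6 + 0))²/4 + (¾)*((-1 + 6)/(6 + 0))*1))) = 77*(5*(-2 + (3*(5/6)/2 + 3/2 + 3*(5/6)²/4 + (¾)*(5/6)*1))) = 77*(5*(-2 + (3*((⅙)*5)/2 + 3/2 + 3*((⅙)*5)²/4 + (¾)*((⅙)*5)*1))) = 77*(5*(-2 + ((3/2)*(⅚) + 3/2 + 3*(⅚)²/4 + (¾)*(⅚)*1))) = 77*(5*(-2 + (5/4 + 3/2 + (¾)*(25/36) + 5/8))) = 77*(5*(-2 + (5/4 + 3/2 + 25/48 + 5/8))) = 77*(5*(-2 + 187/48)) = 77*(5*(91/48)) = 77*(455/48) = 35035/48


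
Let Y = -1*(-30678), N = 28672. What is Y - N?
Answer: 2006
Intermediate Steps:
Y = 30678
Y - N = 30678 - 1*28672 = 30678 - 28672 = 2006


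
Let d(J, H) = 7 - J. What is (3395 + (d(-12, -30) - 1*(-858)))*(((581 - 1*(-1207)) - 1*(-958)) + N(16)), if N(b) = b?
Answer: 11799264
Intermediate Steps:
(3395 + (d(-12, -30) - 1*(-858)))*(((581 - 1*(-1207)) - 1*(-958)) + N(16)) = (3395 + ((7 - 1*(-12)) - 1*(-858)))*(((581 - 1*(-1207)) - 1*(-958)) + 16) = (3395 + ((7 + 12) + 858))*(((581 + 1207) + 958) + 16) = (3395 + (19 + 858))*((1788 + 958) + 16) = (3395 + 877)*(2746 + 16) = 4272*2762 = 11799264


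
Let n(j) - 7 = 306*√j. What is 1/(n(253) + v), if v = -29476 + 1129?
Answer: -7085/194866423 - 153*√253/389732846 ≈ -4.2603e-5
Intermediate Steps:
n(j) = 7 + 306*√j
v = -28347
1/(n(253) + v) = 1/((7 + 306*√253) - 28347) = 1/(-28340 + 306*√253)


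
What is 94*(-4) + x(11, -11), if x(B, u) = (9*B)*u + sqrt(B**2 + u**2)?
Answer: -1465 + 11*sqrt(2) ≈ -1449.4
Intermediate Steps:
x(B, u) = sqrt(B**2 + u**2) + 9*B*u (x(B, u) = 9*B*u + sqrt(B**2 + u**2) = sqrt(B**2 + u**2) + 9*B*u)
94*(-4) + x(11, -11) = 94*(-4) + (sqrt(11**2 + (-11)**2) + 9*11*(-11)) = -376 + (sqrt(121 + 121) - 1089) = -376 + (sqrt(242) - 1089) = -376 + (11*sqrt(2) - 1089) = -376 + (-1089 + 11*sqrt(2)) = -1465 + 11*sqrt(2)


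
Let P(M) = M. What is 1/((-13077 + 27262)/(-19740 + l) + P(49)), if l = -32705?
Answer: 10489/511124 ≈ 0.020521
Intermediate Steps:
1/((-13077 + 27262)/(-19740 + l) + P(49)) = 1/((-13077 + 27262)/(-19740 - 32705) + 49) = 1/(14185/(-52445) + 49) = 1/(14185*(-1/52445) + 49) = 1/(-2837/10489 + 49) = 1/(511124/10489) = 10489/511124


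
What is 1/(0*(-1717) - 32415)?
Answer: -1/32415 ≈ -3.0850e-5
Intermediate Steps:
1/(0*(-1717) - 32415) = 1/(0 - 32415) = 1/(-32415) = -1/32415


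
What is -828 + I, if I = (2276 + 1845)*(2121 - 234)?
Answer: 7775499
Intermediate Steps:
I = 7776327 (I = 4121*1887 = 7776327)
-828 + I = -828 + 7776327 = 7775499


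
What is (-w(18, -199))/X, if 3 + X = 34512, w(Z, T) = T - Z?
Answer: 217/34509 ≈ 0.0062882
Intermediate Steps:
X = 34509 (X = -3 + 34512 = 34509)
(-w(18, -199))/X = -(-199 - 1*18)/34509 = -(-199 - 18)*(1/34509) = -1*(-217)*(1/34509) = 217*(1/34509) = 217/34509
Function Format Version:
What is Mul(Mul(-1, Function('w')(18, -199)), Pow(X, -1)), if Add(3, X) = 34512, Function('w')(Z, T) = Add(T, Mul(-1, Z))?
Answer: Rational(217, 34509) ≈ 0.0062882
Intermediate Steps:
X = 34509 (X = Add(-3, 34512) = 34509)
Mul(Mul(-1, Function('w')(18, -199)), Pow(X, -1)) = Mul(Mul(-1, Add(-199, Mul(-1, 18))), Pow(34509, -1)) = Mul(Mul(-1, Add(-199, -18)), Rational(1, 34509)) = Mul(Mul(-1, -217), Rational(1, 34509)) = Mul(217, Rational(1, 34509)) = Rational(217, 34509)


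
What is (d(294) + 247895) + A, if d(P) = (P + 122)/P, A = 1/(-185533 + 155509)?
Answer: 364699256135/1471176 ≈ 2.4790e+5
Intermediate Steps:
A = -1/30024 (A = 1/(-30024) = -1/30024 ≈ -3.3307e-5)
d(P) = (122 + P)/P
(d(294) + 247895) + A = ((122 + 294)/294 + 247895) - 1/30024 = ((1/294)*416 + 247895) - 1/30024 = (208/147 + 247895) - 1/30024 = 36440773/147 - 1/30024 = 364699256135/1471176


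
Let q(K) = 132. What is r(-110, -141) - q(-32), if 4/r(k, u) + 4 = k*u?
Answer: -1023394/7753 ≈ -132.00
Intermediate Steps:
r(k, u) = 4/(-4 + k*u)
r(-110, -141) - q(-32) = 4/(-4 - 110*(-141)) - 1*132 = 4/(-4 + 15510) - 132 = 4/15506 - 132 = 4*(1/15506) - 132 = 2/7753 - 132 = -1023394/7753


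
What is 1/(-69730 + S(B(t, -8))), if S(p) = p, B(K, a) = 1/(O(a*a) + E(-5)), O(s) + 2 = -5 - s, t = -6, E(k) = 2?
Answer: -69/4811371 ≈ -1.4341e-5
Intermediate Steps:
O(s) = -7 - s (O(s) = -2 + (-5 - s) = -7 - s)
B(K, a) = 1/(-5 - a**2) (B(K, a) = 1/((-7 - a*a) + 2) = 1/((-7 - a**2) + 2) = 1/(-5 - a**2))
1/(-69730 + S(B(t, -8))) = 1/(-69730 - 1/(5 + (-8)**2)) = 1/(-69730 - 1/(5 + 64)) = 1/(-69730 - 1/69) = 1/(-4811371/69) = -69/4811371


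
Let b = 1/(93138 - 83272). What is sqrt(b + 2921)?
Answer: sqrt(284324179342)/9866 ≈ 54.046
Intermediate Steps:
b = 1/9866 ≈ 0.00010136
sqrt(b + 2921) = sqrt(1/9866 + 2921) = sqrt(28818587/9866) = sqrt(284324179342)/9866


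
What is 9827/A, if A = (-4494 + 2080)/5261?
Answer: -51699847/2414 ≈ -21417.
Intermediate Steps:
A = -2414/5261 (A = -2414*1/5261 = -2414/5261 ≈ -0.45885)
9827/A = 9827/(-2414/5261) = 9827*(-5261/2414) = -51699847/2414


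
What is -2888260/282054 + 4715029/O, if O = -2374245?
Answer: -1364554942211/111610883205 ≈ -12.226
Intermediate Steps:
-2888260/282054 + 4715029/O = -2888260/282054 + 4715029/(-2374245) = -2888260*1/282054 + 4715029*(-1/2374245) = -1444130/141027 - 4715029/2374245 = -1364554942211/111610883205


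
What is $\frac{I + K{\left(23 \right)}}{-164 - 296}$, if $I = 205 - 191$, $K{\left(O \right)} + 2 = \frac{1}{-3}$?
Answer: $- \frac{7}{276} \approx -0.025362$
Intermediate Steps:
$K{\left(O \right)} = - \frac{7}{3}$ ($K{\left(O \right)} = -2 + \frac{1}{-3} = -2 - \frac{1}{3} = - \frac{7}{3}$)
$I = 14$
$\frac{I + K{\left(23 \right)}}{-164 - 296} = \frac{14 - \frac{7}{3}}{-164 - 296} = \frac{35}{3 \left(-460\right)} = \frac{35}{3} \left(- \frac{1}{460}\right) = - \frac{7}{276}$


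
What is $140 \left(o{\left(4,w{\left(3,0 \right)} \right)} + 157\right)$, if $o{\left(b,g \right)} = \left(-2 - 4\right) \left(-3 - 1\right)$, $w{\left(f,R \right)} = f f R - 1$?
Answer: $25340$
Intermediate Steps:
$w{\left(f,R \right)} = -1 + R f^{2}$ ($w{\left(f,R \right)} = f^{2} R - 1 = R f^{2} - 1 = -1 + R f^{2}$)
$o{\left(b,g \right)} = 24$ ($o{\left(b,g \right)} = \left(-6\right) \left(-4\right) = 24$)
$140 \left(o{\left(4,w{\left(3,0 \right)} \right)} + 157\right) = 140 \left(24 + 157\right) = 140 \cdot 181 = 25340$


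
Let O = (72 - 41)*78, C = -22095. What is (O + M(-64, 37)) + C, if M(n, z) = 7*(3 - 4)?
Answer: -19684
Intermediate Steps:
O = 2418 (O = 31*78 = 2418)
M(n, z) = -7 (M(n, z) = 7*(-1) = -7)
(O + M(-64, 37)) + C = (2418 - 7) - 22095 = 2411 - 22095 = -19684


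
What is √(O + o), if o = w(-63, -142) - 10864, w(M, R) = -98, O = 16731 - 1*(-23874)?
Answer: √29643 ≈ 172.17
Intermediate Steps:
O = 40605 (O = 16731 + 23874 = 40605)
o = -10962 (o = -98 - 10864 = -10962)
√(O + o) = √(40605 - 10962) = √29643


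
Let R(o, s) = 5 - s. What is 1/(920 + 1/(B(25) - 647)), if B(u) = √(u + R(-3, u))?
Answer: 385115033/354305235121 + √5/354305235121 ≈ 0.0010870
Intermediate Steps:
B(u) = √5 (B(u) = √(u + (5 - u)) = √5)
1/(920 + 1/(B(25) - 647)) = 1/(920 + 1/(√5 - 647)) = 1/(920 + 1/(-647 + √5))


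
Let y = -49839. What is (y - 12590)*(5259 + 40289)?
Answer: -2843516092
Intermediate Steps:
(y - 12590)*(5259 + 40289) = (-49839 - 12590)*(5259 + 40289) = -62429*45548 = -2843516092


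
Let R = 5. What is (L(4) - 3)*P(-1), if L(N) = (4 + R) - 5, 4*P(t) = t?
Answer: -¼ ≈ -0.25000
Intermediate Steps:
P(t) = t/4
L(N) = 4 (L(N) = (4 + 5) - 5 = 9 - 5 = 4)
(L(4) - 3)*P(-1) = (4 - 3)*((¼)*(-1)) = 1*(-¼) = -¼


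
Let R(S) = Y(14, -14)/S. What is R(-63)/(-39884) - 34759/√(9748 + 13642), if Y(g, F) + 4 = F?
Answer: -1/139594 - 34759*√23390/23390 ≈ -227.28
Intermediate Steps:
Y(g, F) = -4 + F
R(S) = -18/S (R(S) = (-4 - 14)/S = -18/S)
R(-63)/(-39884) - 34759/√(9748 + 13642) = -18/(-63)/(-39884) - 34759/√(9748 + 13642) = -18*(-1/63)*(-1/39884) - 34759*√23390/23390 = (2/7)*(-1/39884) - 34759*√23390/23390 = -1/139594 - 34759*√23390/23390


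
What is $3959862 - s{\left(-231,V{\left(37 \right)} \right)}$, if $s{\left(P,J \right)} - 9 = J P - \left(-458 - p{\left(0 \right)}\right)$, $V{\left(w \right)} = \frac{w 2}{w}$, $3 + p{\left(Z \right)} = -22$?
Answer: $3959882$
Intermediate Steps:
$p{\left(Z \right)} = -25$ ($p{\left(Z \right)} = -3 - 22 = -25$)
$V{\left(w \right)} = 2$ ($V{\left(w \right)} = \frac{2 w}{w} = 2$)
$s{\left(P,J \right)} = 442 + J P$ ($s{\left(P,J \right)} = 9 + \left(J P + \left(\left(746 - 25\right) - 288\right)\right) = 9 + \left(J P + \left(721 - 288\right)\right) = 9 + \left(J P + 433\right) = 9 + \left(433 + J P\right) = 442 + J P$)
$3959862 - s{\left(-231,V{\left(37 \right)} \right)} = 3959862 - \left(442 + 2 \left(-231\right)\right) = 3959862 - \left(442 - 462\right) = 3959862 - -20 = 3959862 + 20 = 3959882$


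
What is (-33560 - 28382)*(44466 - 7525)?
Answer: -2288199422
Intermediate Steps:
(-33560 - 28382)*(44466 - 7525) = -61942*36941 = -2288199422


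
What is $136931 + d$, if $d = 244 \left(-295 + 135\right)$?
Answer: $97891$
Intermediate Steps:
$d = -39040$ ($d = 244 \left(-160\right) = -39040$)
$136931 + d = 136931 - 39040 = 97891$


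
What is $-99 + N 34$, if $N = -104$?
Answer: $-3635$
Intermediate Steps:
$-99 + N 34 = -99 - 3536 = -3635$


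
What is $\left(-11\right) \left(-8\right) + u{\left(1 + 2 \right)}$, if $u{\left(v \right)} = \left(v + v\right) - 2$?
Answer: $92$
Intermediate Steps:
$u{\left(v \right)} = -2 + 2 v$ ($u{\left(v \right)} = 2 v - 2 = -2 + 2 v$)
$\left(-11\right) \left(-8\right) + u{\left(1 + 2 \right)} = \left(-11\right) \left(-8\right) - \left(2 - 2 \left(1 + 2\right)\right) = 88 + \left(-2 + 2 \cdot 3\right) = 88 + \left(-2 + 6\right) = 88 + 4 = 92$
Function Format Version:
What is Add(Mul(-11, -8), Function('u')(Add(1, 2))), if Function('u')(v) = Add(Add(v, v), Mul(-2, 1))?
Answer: 92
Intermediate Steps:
Function('u')(v) = Add(-2, Mul(2, v)) (Function('u')(v) = Add(Mul(2, v), -2) = Add(-2, Mul(2, v)))
Add(Mul(-11, -8), Function('u')(Add(1, 2))) = Add(Mul(-11, -8), Add(-2, Mul(2, Add(1, 2)))) = Add(88, Add(-2, Mul(2, 3))) = Add(88, Add(-2, 6)) = Add(88, 4) = 92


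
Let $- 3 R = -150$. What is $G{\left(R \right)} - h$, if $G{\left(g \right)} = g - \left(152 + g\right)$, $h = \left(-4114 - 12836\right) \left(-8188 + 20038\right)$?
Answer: $200857348$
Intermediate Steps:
$R = 50$ ($R = \left(- \frac{1}{3}\right) \left(-150\right) = 50$)
$h = -200857500$ ($h = \left(-16950\right) 11850 = -200857500$)
$G{\left(g \right)} = -152$
$G{\left(R \right)} - h = -152 - -200857500 = -152 + 200857500 = 200857348$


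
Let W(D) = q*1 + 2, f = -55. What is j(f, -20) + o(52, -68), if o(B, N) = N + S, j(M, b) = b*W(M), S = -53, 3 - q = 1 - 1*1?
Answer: -221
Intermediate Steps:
q = 3 (q = 3 - (1 - 1*1) = 3 - (1 - 1) = 3 - 1*0 = 3 + 0 = 3)
W(D) = 5 (W(D) = 3*1 + 2 = 3 + 2 = 5)
j(M, b) = 5*b (j(M, b) = b*5 = 5*b)
o(B, N) = -53 + N (o(B, N) = N - 53 = -53 + N)
j(f, -20) + o(52, -68) = 5*(-20) + (-53 - 68) = -100 - 121 = -221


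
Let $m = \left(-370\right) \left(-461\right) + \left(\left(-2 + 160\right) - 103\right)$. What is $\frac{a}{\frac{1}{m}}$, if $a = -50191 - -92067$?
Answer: $7145092500$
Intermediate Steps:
$m = 170625$ ($m = 170570 + \left(158 - 103\right) = 170570 + 55 = 170625$)
$a = 41876$ ($a = -50191 + 92067 = 41876$)
$\frac{a}{\frac{1}{m}} = \frac{41876}{\frac{1}{170625}} = 41876 \frac{1}{\frac{1}{170625}} = 41876 \cdot 170625 = 7145092500$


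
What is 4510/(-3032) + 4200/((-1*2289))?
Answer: -548995/165244 ≈ -3.3223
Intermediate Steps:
4510/(-3032) + 4200/((-1*2289)) = 4510*(-1/3032) + 4200/(-2289) = -2255/1516 + 4200*(-1/2289) = -2255/1516 - 200/109 = -548995/165244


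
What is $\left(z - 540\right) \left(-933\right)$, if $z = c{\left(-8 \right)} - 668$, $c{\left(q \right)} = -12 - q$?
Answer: $1130796$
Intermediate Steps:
$z = -672$ ($z = \left(-12 - -8\right) - 668 = \left(-12 + 8\right) - 668 = -4 - 668 = -672$)
$\left(z - 540\right) \left(-933\right) = \left(-672 - 540\right) \left(-933\right) = \left(-1212\right) \left(-933\right) = 1130796$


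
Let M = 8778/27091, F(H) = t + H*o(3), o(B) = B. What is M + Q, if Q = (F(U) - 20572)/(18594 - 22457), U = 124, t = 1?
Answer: 581120523/104652533 ≈ 5.5529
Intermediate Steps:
F(H) = 1 + 3*H (F(H) = 1 + H*3 = 1 + 3*H)
M = 8778/27091 (M = 8778*(1/27091) = 8778/27091 ≈ 0.32402)
Q = 20199/3863 (Q = ((1 + 3*124) - 20572)/(18594 - 22457) = ((1 + 372) - 20572)/(-3863) = (373 - 20572)*(-1/3863) = -20199*(-1/3863) = 20199/3863 ≈ 5.2288)
M + Q = 8778/27091 + 20199/3863 = 581120523/104652533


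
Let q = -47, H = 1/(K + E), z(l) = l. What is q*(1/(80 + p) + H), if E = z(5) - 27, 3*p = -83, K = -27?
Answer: 470/7693 ≈ 0.061095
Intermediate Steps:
p = -83/3 (p = (1/3)*(-83) = -83/3 ≈ -27.667)
E = -22 (E = 5 - 27 = -22)
H = -1/49 (H = 1/(-27 - 22) = 1/(-49) = -1/49 ≈ -0.020408)
q*(1/(80 + p) + H) = -47*(1/(80 - 83/3) - 1/49) = -47*(1/(157/3) - 1/49) = -47*(3/157 - 1/49) = -47*(-10/7693) = 470/7693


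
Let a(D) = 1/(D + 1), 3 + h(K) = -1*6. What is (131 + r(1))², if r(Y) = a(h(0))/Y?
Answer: 1096209/64 ≈ 17128.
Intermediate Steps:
h(K) = -9 (h(K) = -3 - 1*6 = -3 - 6 = -9)
a(D) = 1/(1 + D)
r(Y) = -1/(8*Y) (r(Y) = 1/((1 - 9)*Y) = 1/((-8)*Y) = -1/(8*Y))
(131 + r(1))² = (131 - ⅛/1)² = (131 - ⅛*1)² = (131 - ⅛)² = (1047/8)² = 1096209/64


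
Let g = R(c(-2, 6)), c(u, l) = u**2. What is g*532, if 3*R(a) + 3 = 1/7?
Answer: -1520/3 ≈ -506.67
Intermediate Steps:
R(a) = -20/21 (R(a) = -1 + (1/3)/7 = -1 + (1/3)*(1/7) = -1 + 1/21 = -20/21)
g = -20/21 ≈ -0.95238
g*532 = -20/21*532 = -1520/3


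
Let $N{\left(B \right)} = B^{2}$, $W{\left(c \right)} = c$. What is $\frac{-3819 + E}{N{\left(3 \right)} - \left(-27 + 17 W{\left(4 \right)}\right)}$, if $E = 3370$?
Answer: $\frac{449}{32} \approx 14.031$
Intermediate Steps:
$\frac{-3819 + E}{N{\left(3 \right)} - \left(-27 + 17 W{\left(4 \right)}\right)} = \frac{-3819 + 3370}{3^{2} + \left(27 - 68\right)} = - \frac{449}{9 + \left(27 - 68\right)} = - \frac{449}{9 - 41} = - \frac{449}{-32} = \left(-449\right) \left(- \frac{1}{32}\right) = \frac{449}{32}$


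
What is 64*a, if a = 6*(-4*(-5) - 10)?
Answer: 3840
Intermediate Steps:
a = 60 (a = 6*(20 - 10) = 6*10 = 60)
64*a = 64*60 = 3840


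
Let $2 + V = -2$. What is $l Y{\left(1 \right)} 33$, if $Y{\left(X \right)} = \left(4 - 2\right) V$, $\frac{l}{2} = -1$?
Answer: $528$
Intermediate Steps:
$V = -4$ ($V = -2 - 2 = -4$)
$l = -2$ ($l = 2 \left(-1\right) = -2$)
$Y{\left(X \right)} = -8$ ($Y{\left(X \right)} = \left(4 - 2\right) \left(-4\right) = 2 \left(-4\right) = -8$)
$l Y{\left(1 \right)} 33 = \left(-2\right) \left(-8\right) 33 = 16 \cdot 33 = 528$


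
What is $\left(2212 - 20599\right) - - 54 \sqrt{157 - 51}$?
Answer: $-18387 + 54 \sqrt{106} \approx -17831.0$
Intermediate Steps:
$\left(2212 - 20599\right) - - 54 \sqrt{157 - 51} = \left(2212 - 20599\right) - - 54 \sqrt{106} = -18387 + 54 \sqrt{106}$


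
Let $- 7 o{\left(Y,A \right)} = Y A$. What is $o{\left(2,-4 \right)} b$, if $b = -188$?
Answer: $- \frac{1504}{7} \approx -214.86$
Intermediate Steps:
$o{\left(Y,A \right)} = - \frac{A Y}{7}$ ($o{\left(Y,A \right)} = - \frac{Y A}{7} = - \frac{A Y}{7}$)
$o{\left(2,-4 \right)} b = \left(- \frac{1}{7}\right) \left(-4\right) 2 \left(-188\right) = \frac{8}{7} \left(-188\right) = - \frac{1504}{7}$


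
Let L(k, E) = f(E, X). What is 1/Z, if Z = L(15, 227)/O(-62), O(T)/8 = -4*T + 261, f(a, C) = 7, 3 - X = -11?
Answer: 4072/7 ≈ 581.71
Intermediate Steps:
X = 14 (X = 3 - 1*(-11) = 3 + 11 = 14)
L(k, E) = 7
O(T) = 2088 - 32*T (O(T) = 8*(-4*T + 261) = 8*(261 - 4*T) = 2088 - 32*T)
Z = 7/4072 (Z = 7/(2088 - 32*(-62)) = 7/(2088 + 1984) = 7/4072 ≈ 0.0017191)
1/Z = 1/(7/4072) = 4072/7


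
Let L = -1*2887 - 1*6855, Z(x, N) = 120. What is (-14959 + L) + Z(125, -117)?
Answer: -24581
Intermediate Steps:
L = -9742 (L = -2887 - 6855 = -9742)
(-14959 + L) + Z(125, -117) = (-14959 - 9742) + 120 = -24701 + 120 = -24581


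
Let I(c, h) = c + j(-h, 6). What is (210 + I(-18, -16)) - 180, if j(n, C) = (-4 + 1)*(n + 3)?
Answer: -45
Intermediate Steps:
j(n, C) = -9 - 3*n (j(n, C) = -3*(3 + n) = -9 - 3*n)
I(c, h) = -9 + c + 3*h (I(c, h) = c + (-9 - (-3)*h) = c + (-9 + 3*h) = -9 + c + 3*h)
(210 + I(-18, -16)) - 180 = (210 + (-9 - 18 + 3*(-16))) - 180 = (210 + (-9 - 18 - 48)) - 180 = (210 - 75) - 180 = 135 - 180 = -45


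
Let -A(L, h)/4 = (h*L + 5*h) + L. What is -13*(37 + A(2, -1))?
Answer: -741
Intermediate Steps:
A(L, h) = -20*h - 4*L - 4*L*h (A(L, h) = -4*((h*L + 5*h) + L) = -4*((L*h + 5*h) + L) = -4*((5*h + L*h) + L) = -4*(L + 5*h + L*h) = -20*h - 4*L - 4*L*h)
-13*(37 + A(2, -1)) = -13*(37 + (-20*(-1) - 4*2 - 4*2*(-1))) = -13*(37 + (20 - 8 + 8)) = -13*(37 + 20) = -13*57 = -741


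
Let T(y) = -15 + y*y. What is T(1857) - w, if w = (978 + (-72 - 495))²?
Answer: 3279513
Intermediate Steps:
T(y) = -15 + y²
w = 168921 (w = (978 - 567)² = 411² = 168921)
T(1857) - w = (-15 + 1857²) - 1*168921 = (-15 + 3448449) - 168921 = 3448434 - 168921 = 3279513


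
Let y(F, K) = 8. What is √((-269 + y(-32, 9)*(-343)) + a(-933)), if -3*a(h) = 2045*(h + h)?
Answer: √1268977 ≈ 1126.5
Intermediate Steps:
a(h) = -4090*h/3 (a(h) = -2045*(h + h)/3 = -2045*2*h/3 = -4090*h/3)
√((-269 + y(-32, 9)*(-343)) + a(-933)) = √((-269 + 8*(-343)) - 4090/3*(-933)) = √((-269 - 2744) + 1271990) = √(-3013 + 1271990) = √1268977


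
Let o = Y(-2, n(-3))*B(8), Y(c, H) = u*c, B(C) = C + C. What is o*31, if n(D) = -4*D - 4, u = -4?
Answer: 3968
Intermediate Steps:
B(C) = 2*C
n(D) = -4 - 4*D
Y(c, H) = -4*c
o = 128 (o = (-4*(-2))*(2*8) = 8*16 = 128)
o*31 = 128*31 = 3968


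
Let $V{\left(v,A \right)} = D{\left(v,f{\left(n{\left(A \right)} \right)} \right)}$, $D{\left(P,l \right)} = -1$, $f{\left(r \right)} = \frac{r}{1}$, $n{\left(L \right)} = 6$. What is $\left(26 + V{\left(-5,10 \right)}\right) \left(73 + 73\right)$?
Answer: $3650$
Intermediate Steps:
$f{\left(r \right)} = r$ ($f{\left(r \right)} = r 1 = r$)
$V{\left(v,A \right)} = -1$
$\left(26 + V{\left(-5,10 \right)}\right) \left(73 + 73\right) = \left(26 - 1\right) \left(73 + 73\right) = 25 \cdot 146 = 3650$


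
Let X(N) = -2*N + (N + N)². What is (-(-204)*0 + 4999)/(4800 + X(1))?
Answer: 4999/4802 ≈ 1.0410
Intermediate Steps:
X(N) = -2*N + 4*N² (X(N) = -2*N + (2*N)² = -2*N + 4*N²)
(-(-204)*0 + 4999)/(4800 + X(1)) = (-(-204)*0 + 4999)/(4800 + 2*1*(-1 + 2*1)) = (-102*0 + 4999)/(4800 + 2*1*(-1 + 2)) = (0 + 4999)/(4800 + 2*1*1) = 4999/(4800 + 2) = 4999/4802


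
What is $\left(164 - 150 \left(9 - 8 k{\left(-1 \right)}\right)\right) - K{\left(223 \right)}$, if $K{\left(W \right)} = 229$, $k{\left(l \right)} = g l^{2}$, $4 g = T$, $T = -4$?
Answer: $-2615$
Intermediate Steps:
$g = -1$ ($g = \frac{1}{4} \left(-4\right) = -1$)
$k{\left(l \right)} = - l^{2}$
$\left(164 - 150 \left(9 - 8 k{\left(-1 \right)}\right)\right) - K{\left(223 \right)} = \left(164 - 150 \left(9 - 8 \left(- \left(-1\right)^{2}\right)\right)\right) - 229 = \left(164 - 150 \left(9 - 8 \left(\left(-1\right) 1\right)\right)\right) - 229 = \left(164 - 150 \left(9 - -8\right)\right) - 229 = \left(164 - 150 \left(9 + 8\right)\right) - 229 = \left(164 - 2550\right) - 229 = -2386 - 229 = -2615$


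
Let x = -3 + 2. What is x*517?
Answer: -517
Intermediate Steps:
x = -1
x*517 = -1*517 = -517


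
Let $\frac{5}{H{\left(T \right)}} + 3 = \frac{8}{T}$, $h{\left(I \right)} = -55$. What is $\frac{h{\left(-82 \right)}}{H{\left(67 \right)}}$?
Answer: $\frac{2123}{67} \approx 31.687$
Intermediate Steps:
$H{\left(T \right)} = \frac{5}{-3 + \frac{8}{T}}$
$\frac{h{\left(-82 \right)}}{H{\left(67 \right)}} = - \frac{55}{\left(-5\right) 67 \frac{1}{-8 + 3 \cdot 67}} = - \frac{55}{\left(-5\right) 67 \frac{1}{-8 + 201}} = - \frac{55}{\left(-5\right) 67 \cdot \frac{1}{193}} = - \frac{55}{- \frac{335}{193}} = \left(-55\right) \left(- \frac{193}{335}\right) = \frac{2123}{67}$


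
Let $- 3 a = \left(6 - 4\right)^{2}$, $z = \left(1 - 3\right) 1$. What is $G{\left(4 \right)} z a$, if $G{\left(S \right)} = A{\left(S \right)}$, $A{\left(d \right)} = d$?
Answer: $\frac{32}{3} \approx 10.667$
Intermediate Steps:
$G{\left(S \right)} = S$
$z = -2$ ($z = \left(-2\right) 1 = -2$)
$a = - \frac{4}{3}$ ($a = - \frac{\left(6 - 4\right)^{2}}{3} = - \frac{2^{2}}{3} = \left(- \frac{1}{3}\right) 4 = - \frac{4}{3} \approx -1.3333$)
$G{\left(4 \right)} z a = 4 \left(-2\right) \left(- \frac{4}{3}\right) = \left(-8\right) \left(- \frac{4}{3}\right) = \frac{32}{3}$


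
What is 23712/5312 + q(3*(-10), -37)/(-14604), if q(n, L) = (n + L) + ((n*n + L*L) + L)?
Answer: 5231087/1212132 ≈ 4.3156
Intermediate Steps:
q(n, L) = n + L**2 + n**2 + 2*L (q(n, L) = (L + n) + ((n**2 + L**2) + L) = (L + n) + ((L**2 + n**2) + L) = (L + n) + (L + L**2 + n**2) = n + L**2 + n**2 + 2*L)
23712/5312 + q(3*(-10), -37)/(-14604) = 23712/5312 + (3*(-10) + (-37)**2 + (3*(-10))**2 + 2*(-37))/(-14604) = 23712*(1/5312) + (-30 + 1369 + (-30)**2 - 74)*(-1/14604) = 741/166 + (-30 + 1369 + 900 - 74)*(-1/14604) = 741/166 + 2165*(-1/14604) = 741/166 - 2165/14604 = 5231087/1212132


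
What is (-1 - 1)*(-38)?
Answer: 76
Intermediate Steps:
(-1 - 1)*(-38) = -2*(-38) = 76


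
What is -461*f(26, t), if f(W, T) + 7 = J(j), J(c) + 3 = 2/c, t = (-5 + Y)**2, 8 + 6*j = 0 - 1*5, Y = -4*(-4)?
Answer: 65462/13 ≈ 5035.5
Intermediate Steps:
Y = 16
j = -13/6 (j = -4/3 + (0 - 1*5)/6 = -4/3 + (0 - 5)/6 = -4/3 + (1/6)*(-5) = -4/3 - 5/6 = -13/6 ≈ -2.1667)
t = 121 (t = (-5 + 16)**2 = 11**2 = 121)
J(c) = -3 + 2/c
f(W, T) = -142/13 (f(W, T) = -7 + (-3 + 2/(-13/6)) = -7 + (-3 + 2*(-6/13)) = -7 + (-3 - 12/13) = -7 - 51/13 = -142/13)
-461*f(26, t) = -461*(-142/13) = 65462/13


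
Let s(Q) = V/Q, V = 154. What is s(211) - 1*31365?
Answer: -6617861/211 ≈ -31364.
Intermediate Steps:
s(Q) = 154/Q
s(211) - 1*31365 = 154/211 - 1*31365 = 154*(1/211) - 31365 = 154/211 - 31365 = -6617861/211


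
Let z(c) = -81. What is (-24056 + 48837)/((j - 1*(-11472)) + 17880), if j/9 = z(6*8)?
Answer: 24781/28623 ≈ 0.86577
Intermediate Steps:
j = -729 (j = 9*(-81) = -729)
(-24056 + 48837)/((j - 1*(-11472)) + 17880) = (-24056 + 48837)/((-729 - 1*(-11472)) + 17880) = 24781/((-729 + 11472) + 17880) = 24781/(10743 + 17880) = 24781/28623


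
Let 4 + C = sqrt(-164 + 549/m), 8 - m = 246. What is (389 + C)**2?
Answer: (91630 + I*sqrt(9420278))**2/56644 ≈ 1.4806e+5 + 9929.9*I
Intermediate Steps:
m = -238 (m = 8 - 1*246 = 8 - 246 = -238)
C = -4 + I*sqrt(9420278)/238 (C = -4 + sqrt(-164 + 549/(-238)) = -4 + sqrt(-164 + 549*(-1/238)) = -4 + sqrt(-164 - 549/238) = -4 + sqrt(-39581/238) = -4 + I*sqrt(9420278)/238 ≈ -4.0 + 12.896*I)
(389 + C)**2 = (389 + (-4 + I*sqrt(9420278)/238))**2 = (385 + I*sqrt(9420278)/238)**2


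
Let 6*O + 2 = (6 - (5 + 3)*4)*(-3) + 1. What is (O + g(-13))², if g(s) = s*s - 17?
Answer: 978121/36 ≈ 27170.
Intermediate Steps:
g(s) = -17 + s² (g(s) = s² - 17 = -17 + s²)
O = 77/6 (O = -⅓ + ((6 - (5 + 3)*4)*(-3) + 1)/6 = -⅓ + ((6 - 8*4)*(-3) + 1)/6 = -⅓ + ((6 - 1*32)*(-3) + 1)/6 = -⅓ + ((6 - 32)*(-3) + 1)/6 = -⅓ + (-26*(-3) + 1)/6 = -⅓ + (78 + 1)/6 = -⅓ + (⅙)*79 = -⅓ + 79/6 = 77/6 ≈ 12.833)
(O + g(-13))² = (77/6 + (-17 + (-13)²))² = (77/6 + (-17 + 169))² = (77/6 + 152)² = (989/6)² = 978121/36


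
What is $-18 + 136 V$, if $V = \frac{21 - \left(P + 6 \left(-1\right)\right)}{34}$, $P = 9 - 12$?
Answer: $102$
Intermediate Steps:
$P = -3$ ($P = 9 - 12 = -3$)
$V = \frac{15}{17}$ ($V = \frac{21 - \left(-3 + 6 \left(-1\right)\right)}{34} = \left(21 - \left(-3 - 6\right)\right) \frac{1}{34} = \left(21 - -9\right) \frac{1}{34} = \left(21 + 9\right) \frac{1}{34} = 30 \cdot \frac{1}{34} = \frac{15}{17} \approx 0.88235$)
$-18 + 136 V = -18 + 136 \cdot \frac{15}{17} = -18 + 120 = 102$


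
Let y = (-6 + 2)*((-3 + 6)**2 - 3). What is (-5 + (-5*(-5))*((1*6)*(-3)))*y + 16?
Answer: 10936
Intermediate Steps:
y = -24 (y = -4*(3**2 - 3) = -4*(9 - 3) = -4*6 = -24)
(-5 + (-5*(-5))*((1*6)*(-3)))*y + 16 = (-5 + (-5*(-5))*((1*6)*(-3)))*(-24) + 16 = (-5 + 25*(6*(-3)))*(-24) + 16 = (-5 + 25*(-18))*(-24) + 16 = (-5 - 450)*(-24) + 16 = -455*(-24) + 16 = 10920 + 16 = 10936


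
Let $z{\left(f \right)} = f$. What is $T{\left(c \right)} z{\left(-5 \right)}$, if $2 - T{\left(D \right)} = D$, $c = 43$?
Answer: $205$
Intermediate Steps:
$T{\left(D \right)} = 2 - D$
$T{\left(c \right)} z{\left(-5 \right)} = \left(2 - 43\right) \left(-5\right) = \left(-41\right) \left(-5\right) = 205$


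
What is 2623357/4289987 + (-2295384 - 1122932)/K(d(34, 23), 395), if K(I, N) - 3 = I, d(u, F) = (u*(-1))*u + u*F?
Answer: 14665504467339/1591585177 ≈ 9214.4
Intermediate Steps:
d(u, F) = -u² + F*u (d(u, F) = (-u)*u + F*u = -u² + F*u)
K(I, N) = 3 + I
2623357/4289987 + (-2295384 - 1122932)/K(d(34, 23), 395) = 2623357/4289987 + (-2295384 - 1122932)/(3 + 34*(23 - 1*34)) = 2623357*(1/4289987) - 3418316/(3 + 34*(23 - 34)) = 2623357/4289987 - 3418316/(3 + 34*(-11)) = 2623357/4289987 - 3418316/(3 - 374) = 2623357/4289987 - 3418316/(-371) = 2623357/4289987 - 3418316*(-1/371) = 2623357/4289987 + 3418316/371 = 14665504467339/1591585177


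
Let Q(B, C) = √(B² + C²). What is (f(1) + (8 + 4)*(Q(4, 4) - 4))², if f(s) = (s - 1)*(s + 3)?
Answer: 6912 - 4608*√2 ≈ 395.30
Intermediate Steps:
f(s) = (-1 + s)*(3 + s)
(f(1) + (8 + 4)*(Q(4, 4) - 4))² = ((-3 + 1² + 2*1) + (8 + 4)*(√(4² + 4²) - 4))² = ((-3 + 1 + 2) + 12*(√(16 + 16) - 4))² = (0 + 12*(√32 - 4))² = (0 + 12*(4*√2 - 4))² = (0 + 12*(-4 + 4*√2))² = (0 + (-48 + 48*√2))² = (-48 + 48*√2)²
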